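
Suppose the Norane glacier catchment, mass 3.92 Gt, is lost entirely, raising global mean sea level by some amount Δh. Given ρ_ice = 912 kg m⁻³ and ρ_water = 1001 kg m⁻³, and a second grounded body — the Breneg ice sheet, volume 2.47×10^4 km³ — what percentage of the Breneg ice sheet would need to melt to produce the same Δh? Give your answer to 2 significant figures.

Equal sea-level rise means equal mass of meltwater, i.e. equal mass of ice lost.
Ice mass of Norane: 3.920×10^12 kg; ice mass of Breneg: 2.253×10^16 kg.
Fraction required = 3.920×10^12 / 2.253×10^16 = 1.74×10^-4 → 0.017 %.

≈ 0.017 %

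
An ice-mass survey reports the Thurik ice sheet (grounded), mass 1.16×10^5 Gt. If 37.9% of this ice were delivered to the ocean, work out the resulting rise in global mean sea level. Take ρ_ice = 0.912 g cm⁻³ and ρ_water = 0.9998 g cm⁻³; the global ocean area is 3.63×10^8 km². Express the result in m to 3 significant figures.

Thurik: 0.379 × 1.16×10^5 Gt = 4.396×10^16 kg; dividing by ρ_w = 0.9998 g cm⁻³ = 999.8 kg m⁻³ gives 4.397×10^13 m³ of water.
Spread over 3.63×10^14 m² of ocean, Δh = 4.397×10^13 / 3.63×10^14 = 0.121 m.

≈ 0.121 m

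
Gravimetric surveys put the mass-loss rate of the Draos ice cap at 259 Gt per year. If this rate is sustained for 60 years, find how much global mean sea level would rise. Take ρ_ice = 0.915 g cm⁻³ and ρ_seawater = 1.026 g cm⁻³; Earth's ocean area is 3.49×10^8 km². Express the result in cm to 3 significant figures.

Total mass lost = 259 Gt/yr × 60 yr = 1.554×10^4 Gt = 1.554×10^16 kg.
ρ_w = 1.026 g cm⁻³ = 1026 kg m⁻³, so water volume = 1.554×10^16 / 1026 = 1.515×10^13 m³.
Δh = 1.515×10^13 / 3.49×10^14 = 0.0434 m = 4.34 cm.

≈ 4.34 cm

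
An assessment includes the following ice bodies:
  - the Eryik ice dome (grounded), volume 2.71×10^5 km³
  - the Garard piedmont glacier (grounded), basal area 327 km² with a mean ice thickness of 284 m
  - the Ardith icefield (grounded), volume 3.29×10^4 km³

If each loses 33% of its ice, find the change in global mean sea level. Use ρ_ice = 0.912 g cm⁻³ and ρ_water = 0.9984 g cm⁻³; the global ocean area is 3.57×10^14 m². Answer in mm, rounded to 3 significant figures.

≈ 257 mm

Eryik: 0.33 × 2.71×10^5 km³ × (912/998.4) = 8.169×10^4 km³ of water.
Garard: ice volume = 327 km² × 284 m = 92.87 km³; 0.33 × 92.87 × (912/998.4) = 27.99 km³ of water.
Ardith: 0.33 × 3.29×10^4 km³ × (912/998.4) = 9917 km³ of water.
Total added water ≈ 9.164×10^13 m³ over 3.57×10^14 m² → Δh = 0.257 m = 257 mm.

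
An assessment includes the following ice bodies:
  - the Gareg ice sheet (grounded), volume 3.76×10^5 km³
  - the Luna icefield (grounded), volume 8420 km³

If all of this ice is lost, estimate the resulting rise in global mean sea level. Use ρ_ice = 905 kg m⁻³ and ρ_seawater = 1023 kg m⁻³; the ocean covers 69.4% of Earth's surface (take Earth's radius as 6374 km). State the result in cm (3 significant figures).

Gareg: 3.76×10^5 km³ × (905/1023) = 3.326×10^5 km³ of water.
Luna: 8420 km³ × (905/1023) = 7449 km³ of water.
Total added water ≈ 3.401×10^14 m³ over 3.54×10^14 m² → Δh = 0.960 m = 96.0 cm.

≈ 96.0 cm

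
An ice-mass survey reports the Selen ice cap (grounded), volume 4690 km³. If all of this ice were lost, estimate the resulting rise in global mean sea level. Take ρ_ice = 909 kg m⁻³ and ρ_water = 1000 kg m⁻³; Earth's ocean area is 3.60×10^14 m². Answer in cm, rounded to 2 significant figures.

≈ 1.2 cm

Selen: 4690 km³ × (909/1000) = 4263 km³ of water.
Spread over 3.60×10^14 m² of ocean, Δh = 4.263×10^12 / 3.60×10^14 = 0.0118 m = 1.2 cm.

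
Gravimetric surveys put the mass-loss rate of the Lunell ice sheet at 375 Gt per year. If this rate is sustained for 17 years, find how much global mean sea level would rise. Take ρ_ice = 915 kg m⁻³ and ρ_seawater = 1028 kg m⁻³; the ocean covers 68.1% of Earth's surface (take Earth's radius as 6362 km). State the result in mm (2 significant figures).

Total mass lost = 375 Gt/yr × 17 yr = 6375 Gt = 6.375×10^15 kg.
ρ_w = 1028 kg m⁻³, so water volume = 6.375×10^15 / 1028 = 6.201×10^12 m³.
Δh = 6.201×10^12 / 3.46×10^14 = 0.0179 m = 18 mm.

≈ 18 mm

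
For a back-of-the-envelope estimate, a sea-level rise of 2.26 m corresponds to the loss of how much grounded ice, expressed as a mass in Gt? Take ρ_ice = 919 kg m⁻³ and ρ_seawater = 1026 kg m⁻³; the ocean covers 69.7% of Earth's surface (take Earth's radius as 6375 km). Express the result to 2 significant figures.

Required water volume = Δh × A = 2.26 m × 3.56×10^14 m² = 8.045×10^14 m³.
ρ_w = 1026 kg m⁻³, so the mass of water = 8.045×10^14 m³ × 1026 kg m⁻³ = 8.254×10^17 kg = 8.3×10^5 Gt (and the same mass of ice, by conservation).

≈ 8.3×10^5 Gt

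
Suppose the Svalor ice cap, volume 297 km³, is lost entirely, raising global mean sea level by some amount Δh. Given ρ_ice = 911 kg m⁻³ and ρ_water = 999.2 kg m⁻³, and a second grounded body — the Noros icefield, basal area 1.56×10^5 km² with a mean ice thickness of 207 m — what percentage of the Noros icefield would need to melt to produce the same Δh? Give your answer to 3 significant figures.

Equal sea-level rise means equal mass of meltwater, i.e. equal mass of ice lost.
Ice mass of Svalor: 2.706×10^14 kg; ice mass of Noros: 2.942×10^16 kg.
Fraction required = 2.706×10^14 / 2.942×10^16 = 9.20×10^-3 → 0.920 %.

≈ 0.920 %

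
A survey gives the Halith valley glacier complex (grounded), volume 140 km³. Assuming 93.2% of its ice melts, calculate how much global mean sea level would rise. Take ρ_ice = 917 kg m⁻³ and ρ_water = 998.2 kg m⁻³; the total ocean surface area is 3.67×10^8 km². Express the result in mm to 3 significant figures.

Halith: 0.932 × 140 km³ × (917/998.2) = 119.9 km³ of water.
Spread over 3.67×10^14 m² of ocean, Δh = 1.199×10^11 / 3.67×10^14 = 3.27×10^-4 m = 0.327 mm.

≈ 0.327 mm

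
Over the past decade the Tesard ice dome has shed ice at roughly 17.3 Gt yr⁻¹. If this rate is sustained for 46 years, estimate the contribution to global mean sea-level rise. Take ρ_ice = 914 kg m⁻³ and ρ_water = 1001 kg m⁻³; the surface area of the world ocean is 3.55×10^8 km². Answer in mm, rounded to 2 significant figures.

≈ 2.2 mm

Total mass lost = 17.3 Gt/yr × 46 yr = 795.8 Gt = 7.958×10^14 kg.
ρ_w = 1001 kg m⁻³, so water volume = 7.958×10^14 / 1001 = 7.950×10^11 m³.
Δh = 7.950×10^11 / 3.55×10^14 = 2.24×10^-3 m = 2.2 mm.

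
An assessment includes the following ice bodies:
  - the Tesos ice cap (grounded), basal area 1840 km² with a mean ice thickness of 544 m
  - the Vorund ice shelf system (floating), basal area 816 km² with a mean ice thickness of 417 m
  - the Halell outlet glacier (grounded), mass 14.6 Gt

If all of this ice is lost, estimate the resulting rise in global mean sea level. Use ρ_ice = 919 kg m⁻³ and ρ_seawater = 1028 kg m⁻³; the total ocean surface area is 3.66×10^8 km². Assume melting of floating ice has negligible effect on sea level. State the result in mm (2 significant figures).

Tesos: ice volume = 1840 km² × 544 m = 1001 km³; 1001 × (919/1028) = 894.8 km³ of water.
The Vorund ice shelf system is floating and already displaces its own weight of water, so its melt adds essentially nothing to sea level.
Halell: 14.6 Gt = 1.460×10^13 kg; dividing by ρ_w = 1028 kg m⁻³ gives 1.420×10^10 m³ of water.
Total added water ≈ 9.090×10^11 m³ over 3.66×10^14 m² → Δh = 2.48×10^-3 m = 2.5 mm.

≈ 2.5 mm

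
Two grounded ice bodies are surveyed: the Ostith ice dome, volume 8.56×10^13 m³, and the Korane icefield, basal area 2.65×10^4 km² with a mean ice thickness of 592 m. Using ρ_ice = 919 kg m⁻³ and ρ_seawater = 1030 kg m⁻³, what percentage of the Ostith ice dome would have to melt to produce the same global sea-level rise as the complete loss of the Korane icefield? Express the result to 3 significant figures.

≈ 18.3 %

Equal sea-level rise means equal mass of meltwater, i.e. equal mass of ice lost.
Ice mass of Korane: 1.442×10^16 kg; ice mass of Ostith: 7.867×10^16 kg.
Fraction required = 1.442×10^16 / 7.867×10^16 = 0.183 → 18.3 %.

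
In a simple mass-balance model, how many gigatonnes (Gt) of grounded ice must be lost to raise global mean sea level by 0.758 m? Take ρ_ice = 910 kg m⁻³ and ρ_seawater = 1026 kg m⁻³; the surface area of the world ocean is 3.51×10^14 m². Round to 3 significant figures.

Required water volume = Δh × A = 0.758 m × 3.51×10^14 m² = 2.661×10^14 m³.
ρ_w = 1026 kg m⁻³, so the mass of water = 2.661×10^14 m³ × 1026 kg m⁻³ = 2.730×10^17 kg = 2.73×10^5 Gt (and the same mass of ice, by conservation).

≈ 2.73×10^5 Gt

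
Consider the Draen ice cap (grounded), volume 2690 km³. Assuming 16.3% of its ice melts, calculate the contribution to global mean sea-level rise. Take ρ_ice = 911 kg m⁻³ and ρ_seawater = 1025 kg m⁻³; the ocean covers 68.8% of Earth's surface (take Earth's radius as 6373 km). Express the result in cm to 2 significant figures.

Draen: 0.163 × 2690 km³ × (911/1025) = 389.7 km³ of water.
Spread over 3.51×10^14 m² of ocean, Δh = 3.897×10^11 / 3.51×10^14 = 1.11×10^-3 m = 0.11 cm.

≈ 0.11 cm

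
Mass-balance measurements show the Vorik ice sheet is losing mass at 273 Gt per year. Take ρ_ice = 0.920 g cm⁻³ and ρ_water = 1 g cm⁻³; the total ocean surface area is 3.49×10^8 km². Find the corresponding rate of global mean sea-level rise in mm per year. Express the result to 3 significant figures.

≈ 0.782 mm/yr

ρ_w = 1 g cm⁻³ = 1000 kg m⁻³. Annual water volume added = 273 Gt / ρ_w = 2.730×10^14 kg / 1000 kg m⁻³ = 2.730×10^11 m³.
Δh per year = 2.730×10^11 / 3.49×10^14 = 7.82×10^-4 m = 0.782 mm.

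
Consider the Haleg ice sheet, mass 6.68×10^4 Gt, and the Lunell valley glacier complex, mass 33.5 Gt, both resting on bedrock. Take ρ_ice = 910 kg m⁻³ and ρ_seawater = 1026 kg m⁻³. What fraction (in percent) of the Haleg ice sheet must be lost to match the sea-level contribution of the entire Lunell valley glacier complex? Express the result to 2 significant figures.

Equal sea-level rise means equal mass of meltwater, i.e. equal mass of ice lost.
Ice mass of Lunell: 3.350×10^13 kg; ice mass of Haleg: 6.680×10^16 kg.
Fraction required = 3.350×10^13 / 6.680×10^16 = 5.01×10^-4 → 0.050 %.

≈ 0.050 %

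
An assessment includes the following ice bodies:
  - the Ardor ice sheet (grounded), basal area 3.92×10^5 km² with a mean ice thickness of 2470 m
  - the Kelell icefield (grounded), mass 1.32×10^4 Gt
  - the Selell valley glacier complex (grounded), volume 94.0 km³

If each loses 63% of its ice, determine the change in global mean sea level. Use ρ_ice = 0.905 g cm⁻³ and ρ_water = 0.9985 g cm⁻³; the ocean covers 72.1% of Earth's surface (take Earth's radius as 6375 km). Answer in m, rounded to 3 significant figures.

Ardor: ice volume = 3.92×10^5 km² × 2470 m = 9.682×10^5 km³; 0.63 × 9.682×10^5 × (905/998.5) = 5.529×10^5 km³ of water.
Kelell: 0.63 × 1.32×10^4 Gt = 8.316×10^15 kg; dividing by ρ_w = 0.9985 g cm⁻³ = 998.5 kg m⁻³ gives 8.328×10^12 m³ of water.
Selell: 0.63 × 94.0 km³ × (905/998.5) = 53.67 km³ of water.
Total added water ≈ 5.613×10^14 m³ over 3.68×10^14 m² → Δh = 1.52 m.

≈ 1.52 m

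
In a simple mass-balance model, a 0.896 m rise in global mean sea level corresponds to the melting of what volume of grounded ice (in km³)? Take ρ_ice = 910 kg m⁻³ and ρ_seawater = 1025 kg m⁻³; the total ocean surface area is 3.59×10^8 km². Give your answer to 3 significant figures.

≈ 3.62×10^5 km³

Required water volume = Δh × A = 0.896 m × 3.59×10^14 m² = 3.217×10^14 m³ = 3.217×10^5 km³.
Ice volume = water volume × ρ_w/ρ_ice = 3.217×10^5 × 1025/910 = 3.62×10^5 km³.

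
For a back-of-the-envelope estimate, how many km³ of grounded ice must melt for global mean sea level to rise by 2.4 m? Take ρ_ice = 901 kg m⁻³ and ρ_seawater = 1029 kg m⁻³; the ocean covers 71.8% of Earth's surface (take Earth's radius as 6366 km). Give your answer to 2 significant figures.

Required water volume = Δh × A = 2.4 m × 3.66×10^14 m² = 8.776×10^14 m³ = 8.776×10^5 km³.
Ice volume = water volume × ρ_w/ρ_ice = 8.776×10^5 × 1029/901 = 1.0×10^6 km³.

≈ 1.0×10^6 km³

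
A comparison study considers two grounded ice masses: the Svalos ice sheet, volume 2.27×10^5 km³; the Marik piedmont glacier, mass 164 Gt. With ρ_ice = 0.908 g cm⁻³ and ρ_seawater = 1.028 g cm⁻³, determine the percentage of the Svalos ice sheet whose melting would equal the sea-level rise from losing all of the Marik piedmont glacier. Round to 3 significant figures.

≈ 0.0796 %

Equal sea-level rise means equal mass of meltwater, i.e. equal mass of ice lost.
Ice mass of Marik: 1.640×10^14 kg; ice mass of Svalos: 2.061×10^17 kg.
Fraction required = 1.640×10^14 / 2.061×10^17 = 7.96×10^-4 → 0.0796 %.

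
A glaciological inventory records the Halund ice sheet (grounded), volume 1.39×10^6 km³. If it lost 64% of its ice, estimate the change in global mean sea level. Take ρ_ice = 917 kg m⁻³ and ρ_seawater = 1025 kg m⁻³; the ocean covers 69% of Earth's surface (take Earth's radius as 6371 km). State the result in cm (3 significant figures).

Halund: 0.64 × 1.39×10^6 km³ × (917/1025) = 7.959×10^5 km³ of water.
Spread over 3.52×10^14 m² of ocean, Δh = 7.959×10^14 / 3.52×10^14 = 2.26 m = 226 cm.

≈ 226 cm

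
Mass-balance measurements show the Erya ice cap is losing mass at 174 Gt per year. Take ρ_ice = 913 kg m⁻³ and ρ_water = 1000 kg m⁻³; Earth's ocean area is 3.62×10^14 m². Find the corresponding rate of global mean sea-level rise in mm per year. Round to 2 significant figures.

≈ 0.48 mm/yr

ρ_w = 1000 kg m⁻³. Annual water volume added = 174 Gt / ρ_w = 1.740×10^14 kg / 1000 kg m⁻³ = 1.740×10^11 m³.
Δh per year = 1.740×10^11 / 3.62×10^14 = 4.81×10^-4 m = 0.48 mm.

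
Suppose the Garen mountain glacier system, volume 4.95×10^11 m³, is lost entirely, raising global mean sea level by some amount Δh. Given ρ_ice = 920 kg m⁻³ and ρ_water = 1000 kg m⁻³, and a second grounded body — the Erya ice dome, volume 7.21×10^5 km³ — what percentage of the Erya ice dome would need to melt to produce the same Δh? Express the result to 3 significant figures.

Equal sea-level rise means equal mass of meltwater, i.e. equal mass of ice lost.
Ice mass of Garen: 4.554×10^14 kg; ice mass of Erya: 6.633×10^17 kg.
Fraction required = 4.554×10^14 / 6.633×10^17 = 6.87×10^-4 → 0.0687 %.

≈ 0.0687 %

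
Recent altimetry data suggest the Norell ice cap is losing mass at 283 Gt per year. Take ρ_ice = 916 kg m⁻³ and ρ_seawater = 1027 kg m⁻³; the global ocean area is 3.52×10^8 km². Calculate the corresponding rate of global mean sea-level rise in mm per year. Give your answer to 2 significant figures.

≈ 0.78 mm/yr

ρ_w = 1027 kg m⁻³. Annual water volume added = 283 Gt / ρ_w = 2.830×10^14 kg / 1027 kg m⁻³ = 2.756×10^11 m³.
Δh per year = 2.756×10^11 / 3.52×10^14 = 7.83×10^-4 m = 0.78 mm.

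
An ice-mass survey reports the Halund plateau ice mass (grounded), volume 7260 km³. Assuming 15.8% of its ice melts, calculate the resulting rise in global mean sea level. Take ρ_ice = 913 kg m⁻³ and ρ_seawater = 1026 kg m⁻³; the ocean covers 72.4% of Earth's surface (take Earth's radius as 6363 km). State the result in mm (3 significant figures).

≈ 2.77 mm

Halund: 0.158 × 7260 km³ × (913/1026) = 1021 km³ of water.
Spread over 3.68×10^14 m² of ocean, Δh = 1.021×10^12 / 3.68×10^14 = 2.77×10^-3 m = 2.77 mm.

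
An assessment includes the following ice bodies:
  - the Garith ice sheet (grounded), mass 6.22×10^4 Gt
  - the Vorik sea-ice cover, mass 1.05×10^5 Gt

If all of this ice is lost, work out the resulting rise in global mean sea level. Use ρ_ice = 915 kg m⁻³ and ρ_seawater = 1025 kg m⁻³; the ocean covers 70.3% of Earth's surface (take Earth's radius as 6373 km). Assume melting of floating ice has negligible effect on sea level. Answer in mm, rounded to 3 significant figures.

Garith: 6.22×10^4 Gt = 6.220×10^16 kg; dividing by ρ_w = 1025 kg m⁻³ gives 6.068×10^13 m³ of water.
The Vorik sea-ice cover is floating and already displaces its own weight of water, so its melt adds essentially nothing to sea level.
Total added water ≈ 6.068×10^13 m³ over 3.59×10^14 m² → Δh = 0.169 m = 169 mm.

≈ 169 mm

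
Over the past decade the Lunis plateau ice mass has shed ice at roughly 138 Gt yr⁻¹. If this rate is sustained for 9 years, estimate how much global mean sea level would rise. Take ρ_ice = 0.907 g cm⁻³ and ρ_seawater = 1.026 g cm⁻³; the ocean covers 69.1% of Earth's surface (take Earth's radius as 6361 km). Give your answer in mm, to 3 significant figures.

Total mass lost = 138 Gt/yr × 9 yr = 1242 Gt = 1.242×10^15 kg.
ρ_w = 1.026 g cm⁻³ = 1026 kg m⁻³, so water volume = 1.242×10^15 / 1026 = 1.211×10^12 m³.
Δh = 1.211×10^12 / 3.51×10^14 = 3.45×10^-3 m = 3.45 mm.

≈ 3.45 mm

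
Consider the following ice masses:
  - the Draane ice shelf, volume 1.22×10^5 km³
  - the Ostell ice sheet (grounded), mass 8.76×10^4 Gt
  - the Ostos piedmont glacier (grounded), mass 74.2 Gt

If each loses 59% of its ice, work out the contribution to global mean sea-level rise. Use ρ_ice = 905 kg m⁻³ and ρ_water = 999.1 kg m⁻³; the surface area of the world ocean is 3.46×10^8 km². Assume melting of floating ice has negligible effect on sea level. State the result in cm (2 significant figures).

The Draane ice shelf is floating and already displaces its own weight of water, so its melt adds essentially nothing to sea level.
Ostell: 0.59 × 8.76×10^4 Gt = 5.168×10^16 kg; dividing by ρ_w = 999.1 kg m⁻³ gives 5.173×10^13 m³ of water.
Ostos: 0.59 × 74.2 Gt = 4.378×10^13 kg; dividing by ρ_w = 999.1 kg m⁻³ gives 4.382×10^10 m³ of water.
Total added water ≈ 5.177×10^13 m³ over 3.46×10^14 m² → Δh = 0.150 m = 15 cm.

≈ 15 cm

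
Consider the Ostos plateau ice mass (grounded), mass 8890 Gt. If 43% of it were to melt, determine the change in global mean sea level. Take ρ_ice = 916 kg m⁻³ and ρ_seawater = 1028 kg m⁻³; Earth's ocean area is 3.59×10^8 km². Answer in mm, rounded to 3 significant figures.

Ostos: 0.43 × 8890 Gt = 3.823×10^15 kg; dividing by ρ_w = 1028 kg m⁻³ gives 3.719×10^12 m³ of water.
Spread over 3.59×10^14 m² of ocean, Δh = 3.719×10^12 / 3.59×10^14 = 0.0104 m = 10.4 mm.

≈ 10.4 mm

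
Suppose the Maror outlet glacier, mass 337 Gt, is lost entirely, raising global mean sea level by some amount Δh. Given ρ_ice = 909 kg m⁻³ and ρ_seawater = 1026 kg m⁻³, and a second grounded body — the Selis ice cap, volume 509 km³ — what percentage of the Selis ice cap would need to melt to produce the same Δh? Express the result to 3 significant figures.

≈ 72.8 %

Equal sea-level rise means equal mass of meltwater, i.e. equal mass of ice lost.
Ice mass of Maror: 3.370×10^14 kg; ice mass of Selis: 4.627×10^14 kg.
Fraction required = 3.370×10^14 / 4.627×10^14 = 0.728 → 72.8 %.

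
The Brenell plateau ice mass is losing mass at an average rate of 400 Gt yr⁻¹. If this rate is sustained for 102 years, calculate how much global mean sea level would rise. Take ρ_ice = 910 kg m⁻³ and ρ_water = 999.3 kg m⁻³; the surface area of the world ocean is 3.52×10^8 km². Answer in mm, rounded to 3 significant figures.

Total mass lost = 400 Gt/yr × 102 yr = 4.080×10^4 Gt = 4.080×10^16 kg.
ρ_w = 999.3 kg m⁻³, so water volume = 4.080×10^16 / 999.3 = 4.083×10^13 m³.
Δh = 4.083×10^13 / 3.52×10^14 = 0.116 m = 116 mm.

≈ 116 mm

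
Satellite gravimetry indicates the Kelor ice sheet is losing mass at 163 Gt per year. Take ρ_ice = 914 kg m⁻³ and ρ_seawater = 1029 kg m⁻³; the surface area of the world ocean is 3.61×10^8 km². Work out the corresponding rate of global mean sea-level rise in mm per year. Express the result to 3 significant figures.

≈ 0.439 mm/yr

ρ_w = 1029 kg m⁻³. Annual water volume added = 163 Gt / ρ_w = 1.630×10^14 kg / 1029 kg m⁻³ = 1.584×10^11 m³.
Δh per year = 1.584×10^11 / 3.61×10^14 = 4.39×10^-4 m = 0.439 mm.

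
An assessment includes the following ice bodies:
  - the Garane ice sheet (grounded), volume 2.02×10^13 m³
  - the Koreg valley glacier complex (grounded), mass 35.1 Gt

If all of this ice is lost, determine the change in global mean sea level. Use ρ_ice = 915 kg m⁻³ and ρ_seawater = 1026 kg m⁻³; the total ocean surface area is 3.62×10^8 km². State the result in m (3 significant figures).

≈ 0.0499 m

Garane: 2.02×10^13 m³ × (915/1026) = 1.801×10^13 m³ of water.
Koreg: 35.1 Gt = 3.510×10^13 kg; dividing by ρ_w = 1026 kg m⁻³ gives 3.421×10^10 m³ of water.
Total added water ≈ 1.805×10^13 m³ over 3.62×10^14 m² → Δh = 0.0499 m.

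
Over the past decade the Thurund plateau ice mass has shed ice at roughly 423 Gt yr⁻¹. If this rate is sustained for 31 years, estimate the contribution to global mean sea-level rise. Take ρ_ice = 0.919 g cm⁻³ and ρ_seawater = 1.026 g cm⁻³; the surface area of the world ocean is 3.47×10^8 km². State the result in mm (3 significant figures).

Total mass lost = 423 Gt/yr × 31 yr = 1.311×10^4 Gt = 1.311×10^16 kg.
ρ_w = 1.026 g cm⁻³ = 1026 kg m⁻³, so water volume = 1.311×10^16 / 1026 = 1.278×10^13 m³.
Δh = 1.278×10^13 / 3.47×10^14 = 0.0368 m = 36.8 mm.

≈ 36.8 mm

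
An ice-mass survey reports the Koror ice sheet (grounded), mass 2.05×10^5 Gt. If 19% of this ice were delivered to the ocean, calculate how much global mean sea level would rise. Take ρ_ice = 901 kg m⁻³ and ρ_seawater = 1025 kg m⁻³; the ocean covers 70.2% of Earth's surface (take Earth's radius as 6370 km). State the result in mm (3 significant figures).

≈ 106 mm

Koror: 0.19 × 2.05×10^5 Gt = 3.895×10^16 kg; dividing by ρ_w = 1025 kg m⁻³ gives 3.800×10^13 m³ of water.
Spread over 3.58×10^14 m² of ocean, Δh = 3.800×10^13 / 3.58×10^14 = 0.106 m = 106 mm.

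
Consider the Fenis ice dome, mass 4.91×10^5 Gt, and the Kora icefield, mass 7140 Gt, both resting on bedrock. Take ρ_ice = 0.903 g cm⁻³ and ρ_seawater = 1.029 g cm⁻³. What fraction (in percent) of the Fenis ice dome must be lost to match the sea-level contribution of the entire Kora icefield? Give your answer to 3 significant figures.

Equal sea-level rise means equal mass of meltwater, i.e. equal mass of ice lost.
Ice mass of Kora: 7.140×10^15 kg; ice mass of Fenis: 4.910×10^17 kg.
Fraction required = 7.140×10^15 / 4.910×10^17 = 0.0145 → 1.45 %.

≈ 1.45 %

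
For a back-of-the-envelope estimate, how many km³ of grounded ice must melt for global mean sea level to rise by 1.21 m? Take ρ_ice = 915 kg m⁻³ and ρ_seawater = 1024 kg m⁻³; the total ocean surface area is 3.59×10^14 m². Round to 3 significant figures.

Required water volume = Δh × A = 1.21 m × 3.59×10^14 m² = 4.344×10^14 m³ = 4.344×10^5 km³.
Ice volume = water volume × ρ_w/ρ_ice = 4.344×10^5 × 1024/915 = 4.86×10^5 km³.

≈ 4.86×10^5 km³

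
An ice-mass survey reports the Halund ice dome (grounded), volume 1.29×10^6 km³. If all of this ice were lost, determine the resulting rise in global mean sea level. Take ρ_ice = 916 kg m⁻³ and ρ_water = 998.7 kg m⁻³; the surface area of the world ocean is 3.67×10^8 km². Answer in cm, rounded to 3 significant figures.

≈ 322 cm

Halund: 1.29×10^6 km³ × (916/998.7) = 1.183×10^6 km³ of water.
Spread over 3.67×10^14 m² of ocean, Δh = 1.183×10^15 / 3.67×10^14 = 3.22 m = 322 cm.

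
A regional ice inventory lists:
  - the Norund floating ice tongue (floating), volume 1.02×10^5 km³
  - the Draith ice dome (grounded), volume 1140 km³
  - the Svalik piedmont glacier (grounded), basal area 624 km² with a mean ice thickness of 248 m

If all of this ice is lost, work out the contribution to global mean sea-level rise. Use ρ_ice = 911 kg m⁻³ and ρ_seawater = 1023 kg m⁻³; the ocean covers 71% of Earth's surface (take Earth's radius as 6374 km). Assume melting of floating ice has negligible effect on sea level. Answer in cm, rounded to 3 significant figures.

≈ 0.318 cm

The Norund floating ice tongue is floating and already displaces its own weight of water, so its melt adds essentially nothing to sea level.
Draith: 1140 km³ × (911/1023) = 1015 km³ of water.
Svalik: ice volume = 624 km² × 248 m = 154.8 km³; 154.8 × (911/1023) = 137.8 km³ of water.
Total added water ≈ 1.153×10^12 m³ over 3.62×10^14 m² → Δh = 3.18×10^-3 m = 0.318 cm.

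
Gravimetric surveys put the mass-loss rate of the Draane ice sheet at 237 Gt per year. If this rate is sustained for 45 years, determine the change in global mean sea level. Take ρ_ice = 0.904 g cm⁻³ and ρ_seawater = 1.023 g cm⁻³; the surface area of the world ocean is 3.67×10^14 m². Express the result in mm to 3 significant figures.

≈ 28.4 mm

Total mass lost = 237 Gt/yr × 45 yr = 1.066×10^4 Gt = 1.066×10^16 kg.
ρ_w = 1.023 g cm⁻³ = 1023 kg m⁻³, so water volume = 1.066×10^16 / 1023 = 1.043×10^13 m³.
Δh = 1.043×10^13 / 3.67×10^14 = 0.0284 m = 28.4 mm.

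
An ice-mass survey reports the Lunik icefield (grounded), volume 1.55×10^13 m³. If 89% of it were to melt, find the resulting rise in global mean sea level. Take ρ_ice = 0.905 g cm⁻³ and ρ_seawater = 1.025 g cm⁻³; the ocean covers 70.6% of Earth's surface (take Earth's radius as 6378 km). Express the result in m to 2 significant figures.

≈ 0.034 m

Lunik: 0.89 × 1.55×10^13 m³ × (905/1025) = 1.218×10^13 m³ of water.
Spread over 3.61×10^14 m² of ocean, Δh = 1.218×10^13 / 3.61×10^14 = 0.0337 m.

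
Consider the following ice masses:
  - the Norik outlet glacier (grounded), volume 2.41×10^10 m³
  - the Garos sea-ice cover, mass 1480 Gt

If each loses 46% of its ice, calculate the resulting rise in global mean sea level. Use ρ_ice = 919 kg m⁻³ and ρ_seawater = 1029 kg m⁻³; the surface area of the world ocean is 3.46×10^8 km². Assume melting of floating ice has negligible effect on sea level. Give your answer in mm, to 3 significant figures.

Norik: 0.46 × 2.41×10^10 m³ × (919/1029) = 9.901×10^9 m³ of water.
The Garos sea-ice cover is floating and already displaces its own weight of water, so its melt adds essentially nothing to sea level.
Total added water ≈ 9.901×10^9 m³ over 3.46×10^14 m² → Δh = 2.86×10^-5 m = 0.0286 mm.

≈ 0.0286 mm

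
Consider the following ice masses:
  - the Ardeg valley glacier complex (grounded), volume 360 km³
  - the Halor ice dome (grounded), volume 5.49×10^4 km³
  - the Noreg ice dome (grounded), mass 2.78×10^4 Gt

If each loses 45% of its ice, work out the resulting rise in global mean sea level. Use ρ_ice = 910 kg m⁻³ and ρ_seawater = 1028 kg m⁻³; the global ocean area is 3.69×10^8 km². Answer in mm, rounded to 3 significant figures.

≈ 92.6 mm

Ardeg: 0.45 × 360 km³ × (910/1028) = 143.4 km³ of water.
Halor: 0.45 × 5.49×10^4 km³ × (910/1028) = 2.187×10^4 km³ of water.
Noreg: 0.45 × 2.78×10^4 Gt = 1.251×10^16 kg; dividing by ρ_w = 1028 kg m⁻³ gives 1.217×10^13 m³ of water.
Total added water ≈ 3.418×10^13 m³ over 3.69×10^14 m² → Δh = 0.0926 m = 92.6 mm.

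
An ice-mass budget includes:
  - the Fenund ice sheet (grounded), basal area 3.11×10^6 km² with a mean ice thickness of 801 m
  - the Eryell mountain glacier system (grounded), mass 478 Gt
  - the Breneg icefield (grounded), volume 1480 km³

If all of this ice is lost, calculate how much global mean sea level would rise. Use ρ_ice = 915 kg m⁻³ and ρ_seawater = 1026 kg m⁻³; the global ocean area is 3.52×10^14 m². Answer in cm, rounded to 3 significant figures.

≈ 632 cm

Fenund: ice volume = 3.11×10^6 km² × 801 m = 2.491×10^6 km³; 2.491×10^6 × (915/1026) = 2.222×10^6 km³ of water.
Eryell: 478 Gt = 4.780×10^14 kg; dividing by ρ_w = 1026 kg m⁻³ gives 4.659×10^11 m³ of water.
Breneg: 1480 km³ × (915/1026) = 1320 km³ of water.
Total added water ≈ 2.223×10^15 m³ over 3.52×10^14 m² → Δh = 6.32 m = 632 cm.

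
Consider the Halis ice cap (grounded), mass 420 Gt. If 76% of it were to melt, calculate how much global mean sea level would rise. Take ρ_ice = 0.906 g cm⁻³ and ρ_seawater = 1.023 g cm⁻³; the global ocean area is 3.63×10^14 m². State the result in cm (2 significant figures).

Halis: 0.76 × 420 Gt = 3.192×10^14 kg; dividing by ρ_w = 1.023 g cm⁻³ = 1023 kg m⁻³ gives 3.120×10^11 m³ of water.
Spread over 3.63×10^14 m² of ocean, Δh = 3.120×10^11 / 3.63×10^14 = 8.60×10^-4 m = 0.086 cm.

≈ 0.086 cm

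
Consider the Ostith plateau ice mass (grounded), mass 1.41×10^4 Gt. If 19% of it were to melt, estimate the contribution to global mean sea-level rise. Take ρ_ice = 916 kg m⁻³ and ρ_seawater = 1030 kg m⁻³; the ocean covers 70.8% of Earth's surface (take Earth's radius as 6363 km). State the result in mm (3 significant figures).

≈ 7.22 mm

Ostith: 0.19 × 1.41×10^4 Gt = 2.679×10^15 kg; dividing by ρ_w = 1030 kg m⁻³ gives 2.601×10^12 m³ of water.
Spread over 3.60×10^14 m² of ocean, Δh = 2.601×10^12 / 3.60×10^14 = 7.22×10^-3 m = 7.22 mm.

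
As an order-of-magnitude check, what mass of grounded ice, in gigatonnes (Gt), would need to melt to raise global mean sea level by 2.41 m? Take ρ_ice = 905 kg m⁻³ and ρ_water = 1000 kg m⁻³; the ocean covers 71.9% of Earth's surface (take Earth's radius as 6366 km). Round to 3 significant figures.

≈ 8.82×10^5 Gt

Required water volume = Δh × A = 2.41 m × 3.66×10^14 m² = 8.824×10^14 m³.
ρ_w = 1000 kg m⁻³, so the mass of water = 8.824×10^14 m³ × 1000 kg m⁻³ = 8.824×10^17 kg = 8.82×10^5 Gt (and the same mass of ice, by conservation).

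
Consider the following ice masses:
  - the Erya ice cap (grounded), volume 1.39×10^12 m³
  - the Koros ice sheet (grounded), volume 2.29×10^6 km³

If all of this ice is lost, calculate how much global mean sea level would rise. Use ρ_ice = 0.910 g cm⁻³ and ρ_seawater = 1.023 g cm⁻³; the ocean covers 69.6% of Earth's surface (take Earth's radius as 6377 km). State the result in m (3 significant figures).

≈ 5.73 m

Erya: 1.39×10^12 m³ × (910/1023) = 1.236×10^12 m³ of water.
Koros: 2.29×10^6 km³ × (910/1023) = 2.037×10^6 km³ of water.
Total added water ≈ 2.038×10^15 m³ over 3.56×10^14 m² → Δh = 5.73 m.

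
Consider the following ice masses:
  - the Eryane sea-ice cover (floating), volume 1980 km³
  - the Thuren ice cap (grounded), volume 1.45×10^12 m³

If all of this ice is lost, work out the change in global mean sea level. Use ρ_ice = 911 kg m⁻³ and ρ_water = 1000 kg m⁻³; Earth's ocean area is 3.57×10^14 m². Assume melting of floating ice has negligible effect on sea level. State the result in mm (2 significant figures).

The Eryane sea-ice cover is floating and already displaces its own weight of water, so its melt adds essentially nothing to sea level.
Thuren: 1.45×10^12 m³ × (911/1000) = 1.321×10^12 m³ of water.
Total added water ≈ 1.321×10^12 m³ over 3.57×10^14 m² → Δh = 3.70×10^-3 m = 3.7 mm.

≈ 3.7 mm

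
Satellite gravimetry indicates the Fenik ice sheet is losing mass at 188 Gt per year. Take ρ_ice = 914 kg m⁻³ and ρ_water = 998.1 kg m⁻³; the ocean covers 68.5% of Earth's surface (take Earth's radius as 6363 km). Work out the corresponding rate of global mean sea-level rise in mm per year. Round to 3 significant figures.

≈ 0.540 mm/yr

ρ_w = 998.1 kg m⁻³. Annual water volume added = 188 Gt / ρ_w = 1.880×10^14 kg / 998.1 kg m⁻³ = 1.884×10^11 m³.
Δh per year = 1.884×10^11 / 3.49×10^14 = 5.40×10^-4 m = 0.540 mm.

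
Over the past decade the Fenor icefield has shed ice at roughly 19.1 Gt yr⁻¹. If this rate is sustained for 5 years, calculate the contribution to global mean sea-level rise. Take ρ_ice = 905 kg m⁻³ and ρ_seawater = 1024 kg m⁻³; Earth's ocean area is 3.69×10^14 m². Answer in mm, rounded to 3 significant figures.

≈ 0.253 mm

Total mass lost = 19.1 Gt/yr × 5 yr = 95.50 Gt = 9.550×10^13 kg.
ρ_w = 1024 kg m⁻³, so water volume = 9.550×10^13 / 1024 = 9.326×10^10 m³.
Δh = 9.326×10^10 / 3.69×10^14 = 2.53×10^-4 m = 0.253 mm.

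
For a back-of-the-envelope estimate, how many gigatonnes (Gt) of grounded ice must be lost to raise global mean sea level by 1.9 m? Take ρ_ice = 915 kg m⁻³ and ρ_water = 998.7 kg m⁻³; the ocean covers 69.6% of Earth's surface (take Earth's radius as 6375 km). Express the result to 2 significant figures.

≈ 6.7×10^5 Gt

Required water volume = Δh × A = 1.9 m × 3.55×10^14 m² = 6.754×10^14 m³.
ρ_w = 998.7 kg m⁻³, so the mass of water = 6.754×10^14 m³ × 998.7 kg m⁻³ = 6.745×10^17 kg = 6.7×10^5 Gt (and the same mass of ice, by conservation).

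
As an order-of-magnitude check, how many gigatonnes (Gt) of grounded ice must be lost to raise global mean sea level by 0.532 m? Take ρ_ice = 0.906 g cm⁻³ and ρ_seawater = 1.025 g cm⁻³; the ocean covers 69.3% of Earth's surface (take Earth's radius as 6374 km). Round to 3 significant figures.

Required water volume = Δh × A = 0.532 m × 3.54×10^14 m² = 1.882×10^14 m³.
ρ_w = 1.025 g cm⁻³ = 1025 kg m⁻³, so the mass of water = 1.882×10^14 m³ × 1025 kg m⁻³ = 1.929×10^17 kg = 1.93×10^5 Gt (and the same mass of ice, by conservation).

≈ 1.93×10^5 Gt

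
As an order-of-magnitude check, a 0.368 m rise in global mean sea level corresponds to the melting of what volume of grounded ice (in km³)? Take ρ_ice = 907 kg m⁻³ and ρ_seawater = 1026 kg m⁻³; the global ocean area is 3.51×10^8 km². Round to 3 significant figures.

≈ 1.46×10^5 km³

Required water volume = Δh × A = 0.368 m × 3.51×10^14 m² = 1.292×10^14 m³ = 1.292×10^5 km³.
Ice volume = water volume × ρ_w/ρ_ice = 1.292×10^5 × 1026/907 = 1.46×10^5 km³.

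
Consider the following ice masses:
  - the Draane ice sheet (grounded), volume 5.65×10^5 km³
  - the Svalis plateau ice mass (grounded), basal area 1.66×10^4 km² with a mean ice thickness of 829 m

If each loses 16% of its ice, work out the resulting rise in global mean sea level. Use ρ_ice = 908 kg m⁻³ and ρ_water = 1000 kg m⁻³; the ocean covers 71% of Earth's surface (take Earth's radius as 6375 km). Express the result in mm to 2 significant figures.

Draane: 0.16 × 5.65×10^5 km³ × (908/1000) = 8.208×10^4 km³ of water.
Svalis: ice volume = 1.66×10^4 km² × 829 m = 1.376×10^4 km³; 0.16 × 1.376×10^4 × (908/1000) = 1999 km³ of water.
Total added water ≈ 8.408×10^13 m³ over 3.63×10^14 m² → Δh = 0.232 m = 230 mm.

≈ 230 mm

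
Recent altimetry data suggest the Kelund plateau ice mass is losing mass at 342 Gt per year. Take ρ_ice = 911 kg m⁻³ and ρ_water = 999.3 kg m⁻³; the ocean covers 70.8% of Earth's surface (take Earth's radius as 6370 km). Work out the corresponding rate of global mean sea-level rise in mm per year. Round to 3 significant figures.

≈ 0.948 mm/yr

ρ_w = 999.3 kg m⁻³. Annual water volume added = 342 Gt / ρ_w = 3.420×10^14 kg / 999.3 kg m⁻³ = 3.422×10^11 m³.
Δh per year = 3.422×10^11 / 3.61×10^14 = 9.48×10^-4 m = 0.948 mm.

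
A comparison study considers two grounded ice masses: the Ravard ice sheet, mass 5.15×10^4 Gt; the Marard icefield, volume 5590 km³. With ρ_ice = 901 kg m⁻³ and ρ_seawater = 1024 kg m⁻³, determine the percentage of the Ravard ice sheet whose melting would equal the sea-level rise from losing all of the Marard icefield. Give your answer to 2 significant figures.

Equal sea-level rise means equal mass of meltwater, i.e. equal mass of ice lost.
Ice mass of Marard: 5.037×10^15 kg; ice mass of Ravard: 5.150×10^16 kg.
Fraction required = 5.037×10^15 / 5.150×10^16 = 0.0978 → 9.8 %.

≈ 9.8 %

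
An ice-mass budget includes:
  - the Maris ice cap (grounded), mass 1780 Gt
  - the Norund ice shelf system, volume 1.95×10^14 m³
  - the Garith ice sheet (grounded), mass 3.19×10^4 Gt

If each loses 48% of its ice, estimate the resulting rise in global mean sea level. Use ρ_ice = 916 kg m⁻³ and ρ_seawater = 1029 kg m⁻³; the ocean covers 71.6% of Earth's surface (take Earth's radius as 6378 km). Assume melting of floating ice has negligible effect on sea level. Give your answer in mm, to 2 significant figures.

Maris: 0.48 × 1780 Gt = 8.544×10^14 kg; dividing by ρ_w = 1029 kg m⁻³ gives 8.303×10^11 m³ of water.
The Norund ice shelf system is floating and already displaces its own weight of water, so its melt adds essentially nothing to sea level.
Garith: 0.48 × 3.19×10^4 Gt = 1.531×10^16 kg; dividing by ρ_w = 1029 kg m⁻³ gives 1.488×10^13 m³ of water.
Total added water ≈ 1.571×10^13 m³ over 3.66×10^14 m² → Δh = 0.0429 m = 43 mm.

≈ 43 mm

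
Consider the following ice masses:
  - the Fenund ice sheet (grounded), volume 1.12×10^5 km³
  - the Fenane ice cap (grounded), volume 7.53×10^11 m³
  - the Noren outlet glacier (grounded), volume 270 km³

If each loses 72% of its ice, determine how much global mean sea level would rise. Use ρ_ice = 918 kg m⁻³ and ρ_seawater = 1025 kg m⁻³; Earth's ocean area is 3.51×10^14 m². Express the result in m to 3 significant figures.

≈ 0.208 m

Fenund: 0.72 × 1.12×10^5 km³ × (918/1025) = 7.222×10^4 km³ of water.
Fenane: 0.72 × 7.53×10^11 m³ × (918/1025) = 4.856×10^11 m³ of water.
Noren: 0.72 × 270 km³ × (918/1025) = 174.1 km³ of water.
Total added water ≈ 7.288×10^13 m³ over 3.51×10^14 m² → Δh = 0.208 m.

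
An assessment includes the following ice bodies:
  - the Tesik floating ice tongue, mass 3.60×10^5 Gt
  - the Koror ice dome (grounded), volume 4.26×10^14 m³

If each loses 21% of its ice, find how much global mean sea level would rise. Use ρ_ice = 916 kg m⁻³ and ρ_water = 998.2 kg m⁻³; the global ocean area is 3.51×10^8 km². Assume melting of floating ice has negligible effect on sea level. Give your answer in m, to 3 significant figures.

The Tesik floating ice tongue is floating and already displaces its own weight of water, so its melt adds essentially nothing to sea level.
Koror: 0.21 × 4.26×10^14 m³ × (916/998.2) = 8.209×10^13 m³ of water.
Total added water ≈ 8.209×10^13 m³ over 3.51×10^14 m² → Δh = 0.234 m.

≈ 0.234 m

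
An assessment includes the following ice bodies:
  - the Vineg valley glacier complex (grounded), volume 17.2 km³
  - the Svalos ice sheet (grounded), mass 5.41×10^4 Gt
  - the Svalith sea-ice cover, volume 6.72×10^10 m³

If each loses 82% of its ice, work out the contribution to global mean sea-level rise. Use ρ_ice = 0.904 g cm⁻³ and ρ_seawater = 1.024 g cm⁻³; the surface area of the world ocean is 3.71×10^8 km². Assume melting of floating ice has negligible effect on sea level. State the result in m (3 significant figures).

Vineg: 0.82 × 17.2 km³ × (904/1024) = 12.45 km³ of water.
Svalos: 0.82 × 5.41×10^4 Gt = 4.436×10^16 kg; dividing by ρ_w = 1.024 g cm⁻³ = 1024 kg m⁻³ gives 4.332×10^13 m³ of water.
The Svalith sea-ice cover is floating and already displaces its own weight of water, so its melt adds essentially nothing to sea level.
Total added water ≈ 4.333×10^13 m³ over 3.71×10^14 m² → Δh = 0.117 m.

≈ 0.117 m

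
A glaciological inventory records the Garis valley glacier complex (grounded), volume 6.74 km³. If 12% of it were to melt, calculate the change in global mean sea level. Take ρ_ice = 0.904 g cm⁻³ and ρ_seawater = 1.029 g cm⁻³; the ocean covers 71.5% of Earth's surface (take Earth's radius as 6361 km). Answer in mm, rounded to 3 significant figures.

≈ 1.95×10^-3 mm

Garis: 0.12 × 6.74 km³ × (904/1029) = 0.7105 km³ of water.
Spread over 3.64×10^14 m² of ocean, Δh = 7.105×10^8 / 3.64×10^14 = 1.95×10^-6 m = 1.95×10^-3 mm.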